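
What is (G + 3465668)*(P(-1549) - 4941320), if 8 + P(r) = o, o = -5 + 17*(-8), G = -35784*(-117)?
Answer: -37814077609724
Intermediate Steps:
G = 4186728
o = -141 (o = -5 - 136 = -141)
P(r) = -149 (P(r) = -8 - 141 = -149)
(G + 3465668)*(P(-1549) - 4941320) = (4186728 + 3465668)*(-149 - 4941320) = 7652396*(-4941469) = -37814077609724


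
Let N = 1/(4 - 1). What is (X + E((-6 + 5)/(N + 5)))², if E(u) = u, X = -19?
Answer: 94249/256 ≈ 368.16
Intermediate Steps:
N = ⅓ (N = 1/3 = ⅓ ≈ 0.33333)
(X + E((-6 + 5)/(N + 5)))² = (-19 + (-6 + 5)/(⅓ + 5))² = (-19 - 1/16/3)² = (-19 - 1*3/16)² = (-19 - 3/16)² = (-307/16)² = 94249/256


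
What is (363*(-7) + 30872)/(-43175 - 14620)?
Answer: -28331/57795 ≈ -0.49020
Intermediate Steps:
(363*(-7) + 30872)/(-43175 - 14620) = (-2541 + 30872)/(-57795) = 28331*(-1/57795) = -28331/57795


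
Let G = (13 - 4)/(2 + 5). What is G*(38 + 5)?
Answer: 387/7 ≈ 55.286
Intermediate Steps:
G = 9/7 ≈ 1.2857
G*(38 + 5) = 9*(38 + 5)/7 = (9/7)*43 = 387/7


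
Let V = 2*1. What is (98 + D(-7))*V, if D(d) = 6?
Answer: 208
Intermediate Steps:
V = 2
(98 + D(-7))*V = (98 + 6)*2 = 104*2 = 208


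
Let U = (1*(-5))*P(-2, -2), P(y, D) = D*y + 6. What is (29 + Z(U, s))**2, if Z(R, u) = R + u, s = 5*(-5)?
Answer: 2116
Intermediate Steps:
P(y, D) = 6 + D*y
s = -25
U = -50 (U = (1*(-5))*(6 - 2*(-2)) = -5*(6 + 4) = -5*10 = -50)
(29 + Z(U, s))**2 = (29 + (-50 - 25))**2 = (29 - 75)**2 = (-46)**2 = 2116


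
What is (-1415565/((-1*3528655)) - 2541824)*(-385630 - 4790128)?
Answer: 9284500933977780098/705731 ≈ 1.3156e+13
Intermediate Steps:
(-1415565/((-1*3528655)) - 2541824)*(-385630 - 4790128) = (-1415565/(-3528655) - 2541824)*(-5175758) = (-1415565*(-1/3528655) - 2541824)*(-5175758) = (283113/705731 - 2541824)*(-5175758) = -1793843710231/705731*(-5175758) = 9284500933977780098/705731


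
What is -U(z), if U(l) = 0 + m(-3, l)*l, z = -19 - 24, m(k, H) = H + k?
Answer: -1978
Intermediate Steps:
z = -43
U(l) = l*(-3 + l) (U(l) = 0 + (l - 3)*l = 0 + (-3 + l)*l = 0 + l*(-3 + l) = l*(-3 + l))
-U(z) = -(-43)*(-3 - 43) = -(-43)*(-46) = -1*1978 = -1978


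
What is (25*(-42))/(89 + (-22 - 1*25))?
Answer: -25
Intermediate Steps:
(25*(-42))/(89 + (-22 - 1*25)) = -1050/(89 + (-22 - 25)) = -1050/(89 - 47) = -1050/42 = -1050*1/42 = -25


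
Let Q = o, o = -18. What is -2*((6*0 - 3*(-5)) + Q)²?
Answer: -18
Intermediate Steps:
Q = -18
-2*((6*0 - 3*(-5)) + Q)² = -2*((6*0 - 3*(-5)) - 18)² = -2*((0 + 15) - 18)² = -2*(15 - 18)² = -2*(-3)² = -2*9 = -18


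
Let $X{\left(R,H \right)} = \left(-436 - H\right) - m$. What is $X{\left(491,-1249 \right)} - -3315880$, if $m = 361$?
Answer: $3316332$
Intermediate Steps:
$X{\left(R,H \right)} = -797 - H$ ($X{\left(R,H \right)} = \left(-436 - H\right) - 361 = -797 - H$)
$X{\left(491,-1249 \right)} - -3315880 = \left(-797 - -1249\right) - -3315880 = \left(-797 + 1249\right) + 3315880 = 452 + 3315880 = 3316332$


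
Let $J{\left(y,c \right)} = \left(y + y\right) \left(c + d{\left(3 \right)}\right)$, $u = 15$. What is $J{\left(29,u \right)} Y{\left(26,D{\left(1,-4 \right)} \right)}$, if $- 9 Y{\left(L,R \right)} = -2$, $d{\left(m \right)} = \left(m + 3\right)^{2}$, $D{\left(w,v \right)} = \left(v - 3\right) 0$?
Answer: $\frac{1972}{3} \approx 657.33$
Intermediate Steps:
$D{\left(w,v \right)} = 0$ ($D{\left(w,v \right)} = \left(-3 + v\right) 0 = 0$)
$d{\left(m \right)} = \left(3 + m\right)^{2}$
$Y{\left(L,R \right)} = \frac{2}{9}$ ($Y{\left(L,R \right)} = \left(- \frac{1}{9}\right) \left(-2\right) = \frac{2}{9}$)
$J{\left(y,c \right)} = 2 y \left(36 + c\right)$ ($J{\left(y,c \right)} = \left(y + y\right) \left(c + \left(3 + 3\right)^{2}\right) = 2 y \left(c + 6^{2}\right) = 2 y \left(c + 36\right) = 2 y \left(36 + c\right)$)
$J{\left(29,u \right)} Y{\left(26,D{\left(1,-4 \right)} \right)} = 2 \cdot 29 \left(36 + 15\right) \frac{2}{9} = 2 \cdot 29 \cdot 51 \cdot \frac{2}{9} = 2958 \cdot \frac{2}{9} = \frac{1972}{3}$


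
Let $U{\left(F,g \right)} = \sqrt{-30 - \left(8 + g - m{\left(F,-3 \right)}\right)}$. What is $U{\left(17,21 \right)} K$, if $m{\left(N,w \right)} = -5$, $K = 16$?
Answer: $128 i \approx 128.0 i$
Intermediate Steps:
$U{\left(F,g \right)} = \sqrt{-43 - g}$ ($U{\left(F,g \right)} = \sqrt{-30 - \left(13 + g\right)} = \sqrt{-43 - g}$)
$U{\left(17,21 \right)} K = \sqrt{-43 - 21} \cdot 16 = \sqrt{-64} \cdot 16 = 8 i 16 = 128 i$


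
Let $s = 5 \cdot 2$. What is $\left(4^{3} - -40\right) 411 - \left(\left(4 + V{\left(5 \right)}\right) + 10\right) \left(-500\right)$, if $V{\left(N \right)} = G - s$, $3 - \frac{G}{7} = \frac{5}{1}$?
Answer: $37744$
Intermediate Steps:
$G = -14$ ($G = 21 - 7 \cdot \frac{5}{1} = 21 - 7 \cdot 5 \cdot 1 = 21 - 35 = -14$)
$s = 10$
$V{\left(N \right)} = -24$ ($V{\left(N \right)} = -14 - 10 = -24$)
$\left(4^{3} - -40\right) 411 - \left(\left(4 + V{\left(5 \right)}\right) + 10\right) \left(-500\right) = \left(4^{3} - -40\right) 411 - \left(\left(4 - 24\right) + 10\right) \left(-500\right) = \left(64 + 40\right) 411 - \left(-20 + 10\right) \left(-500\right) = 104 \cdot 411 - \left(-10\right) \left(-500\right) = 42744 - 5000 = 37744$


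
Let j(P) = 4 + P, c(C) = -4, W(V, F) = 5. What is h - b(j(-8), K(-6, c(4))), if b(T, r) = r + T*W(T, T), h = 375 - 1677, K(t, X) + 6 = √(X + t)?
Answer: -1276 - I*√10 ≈ -1276.0 - 3.1623*I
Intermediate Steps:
K(t, X) = -6 + √(X + t)
h = -1302
b(T, r) = r + 5*T (b(T, r) = r + T*5 = r + 5*T)
h - b(j(-8), K(-6, c(4))) = -1302 - ((-6 + √(-4 - 6)) + 5*(4 - 8)) = -1302 - ((-6 + √(-10)) + 5*(-4)) = -1302 - ((-6 + I*√10) - 20) = -1302 - (-26 + I*√10) = -1302 + (26 - I*√10) = -1276 - I*√10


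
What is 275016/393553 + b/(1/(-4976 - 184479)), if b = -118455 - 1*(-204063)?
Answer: -6382982441837904/393553 ≈ -1.6219e+10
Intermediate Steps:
b = 85608 (b = -118455 + 204063 = 85608)
275016/393553 + b/(1/(-4976 - 184479)) = 275016/393553 + 85608/(1/(-4976 - 184479)) = 275016*(1/393553) + 85608/(1/(-189455)) = 275016/393553 + 85608/(-1/189455) = 275016/393553 + 85608*(-189455) = 275016/393553 - 16218863640 = -6382982441837904/393553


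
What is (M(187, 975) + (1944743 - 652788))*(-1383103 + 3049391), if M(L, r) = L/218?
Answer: 234651989119288/109 ≈ 2.1528e+12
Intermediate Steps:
M(L, r) = L/218 (M(L, r) = L*(1/218) = L/218)
(M(187, 975) + (1944743 - 652788))*(-1383103 + 3049391) = ((1/218)*187 + (1944743 - 652788))*(-1383103 + 3049391) = (187/218 + 1291955)*1666288 = (281646377/218)*1666288 = 234651989119288/109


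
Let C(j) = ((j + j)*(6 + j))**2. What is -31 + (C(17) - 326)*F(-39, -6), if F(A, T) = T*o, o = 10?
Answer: -36671911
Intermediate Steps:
C(j) = 4*j**2*(6 + j)**2 (C(j) = ((2*j)*(6 + j))**2 = (2*j*(6 + j))**2 = 4*j**2*(6 + j)**2)
F(A, T) = 10*T (F(A, T) = T*10 = 10*T)
-31 + (C(17) - 326)*F(-39, -6) = -31 + (4*17**2*(6 + 17)**2 - 326)*(10*(-6)) = -31 + (4*289*23**2 - 326)*(-60) = -31 + (4*289*529 - 326)*(-60) = -31 + (611524 - 326)*(-60) = -31 + 611198*(-60) = -31 - 36671880 = -36671911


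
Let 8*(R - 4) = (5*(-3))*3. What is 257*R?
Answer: -3341/8 ≈ -417.63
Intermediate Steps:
R = -13/8 (R = 4 + ((5*(-3))*3)/8 = 4 + (-15*3)/8 = 4 + (1/8)*(-45) = 4 - 45/8 = -13/8 ≈ -1.6250)
257*R = 257*(-13/8) = -3341/8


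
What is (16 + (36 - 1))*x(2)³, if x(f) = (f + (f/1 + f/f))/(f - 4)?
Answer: -6375/8 ≈ -796.88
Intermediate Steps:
x(f) = (1 + 2*f)/(-4 + f) (x(f) = (f + (f*1 + 1))/(-4 + f) = (f + (f + 1))/(-4 + f) = (f + (1 + f))/(-4 + f) = (1 + 2*f)/(-4 + f))
(16 + (36 - 1))*x(2)³ = (16 + (36 - 1))*((1 + 2*2)/(-4 + 2))³ = (16 + 35)*((1 + 4)/(-2))³ = 51*(-½*5)³ = 51*(-5/2)³ = 51*(-125/8) = -6375/8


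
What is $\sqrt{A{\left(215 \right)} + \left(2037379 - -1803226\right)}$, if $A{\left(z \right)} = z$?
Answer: $2 \sqrt{960205} \approx 1959.8$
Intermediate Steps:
$\sqrt{A{\left(215 \right)} + \left(2037379 - -1803226\right)} = \sqrt{215 + \left(2037379 - -1803226\right)} = \sqrt{215 + \left(2037379 + 1803226\right)} = \sqrt{215 + 3840605} = \sqrt{3840820} = 2 \sqrt{960205}$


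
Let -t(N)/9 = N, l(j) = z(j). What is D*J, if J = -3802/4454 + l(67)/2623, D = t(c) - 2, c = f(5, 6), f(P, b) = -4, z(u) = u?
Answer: -9674228/343613 ≈ -28.154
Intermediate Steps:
l(j) = j
c = -4
t(N) = -9*N
D = 34 (D = -9*(-4) - 2 = 36 - 2 = 34)
J = -4837114/5841421 (J = -3802/4454 + 67/2623 = -3802*1/4454 + 67*(1/2623) = -1901/2227 + 67/2623 = -4837114/5841421 ≈ -0.82807)
D*J = 34*(-4837114/5841421) = -9674228/343613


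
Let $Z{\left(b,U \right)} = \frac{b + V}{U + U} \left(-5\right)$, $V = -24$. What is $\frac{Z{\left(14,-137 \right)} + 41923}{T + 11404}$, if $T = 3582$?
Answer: $\frac{2871713}{1026541} \approx 2.7975$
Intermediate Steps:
$Z{\left(b,U \right)} = - \frac{5 \left(-24 + b\right)}{2 U}$ ($Z{\left(b,U \right)} = \frac{b - 24}{U + U} \left(-5\right) = \frac{-24 + b}{2 U} \left(-5\right) = - \frac{5 \left(-24 + b\right)}{2 U}$)
$\frac{Z{\left(14,-137 \right)} + 41923}{T + 11404} = \frac{\frac{5 \left(24 - 14\right)}{2 \left(-137\right)} + 41923}{3582 + 11404} = \frac{\frac{5}{2} \left(- \frac{1}{137}\right) \left(24 - 14\right) + 41923}{14986} = \left(\frac{5}{2} \left(- \frac{1}{137}\right) 10 + 41923\right) \frac{1}{14986} = \left(- \frac{25}{137} + 41923\right) \frac{1}{14986} = \frac{5743426}{137} \cdot \frac{1}{14986} = \frac{2871713}{1026541}$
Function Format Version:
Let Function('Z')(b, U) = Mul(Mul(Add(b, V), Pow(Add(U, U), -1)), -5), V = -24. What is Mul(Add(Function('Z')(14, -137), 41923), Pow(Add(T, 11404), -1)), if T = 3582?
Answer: Rational(2871713, 1026541) ≈ 2.7975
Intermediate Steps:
Function('Z')(b, U) = Mul(Rational(-5, 2), Pow(U, -1), Add(-24, b)) (Function('Z')(b, U) = Mul(Mul(Add(b, -24), Pow(Add(U, U), -1)), -5) = Mul(Mul(Add(-24, b), Pow(Mul(2, U), -1)), -5) = Mul(Mul(Add(-24, b), Mul(Rational(1, 2), Pow(U, -1))), -5) = Mul(Mul(Rational(1, 2), Pow(U, -1), Add(-24, b)), -5) = Mul(Rational(-5, 2), Pow(U, -1), Add(-24, b)))
Mul(Add(Function('Z')(14, -137), 41923), Pow(Add(T, 11404), -1)) = Mul(Add(Mul(Rational(5, 2), Pow(-137, -1), Add(24, Mul(-1, 14))), 41923), Pow(Add(3582, 11404), -1)) = Mul(Add(Mul(Rational(5, 2), Rational(-1, 137), Add(24, -14)), 41923), Pow(14986, -1)) = Mul(Add(Mul(Rational(5, 2), Rational(-1, 137), 10), 41923), Rational(1, 14986)) = Mul(Add(Rational(-25, 137), 41923), Rational(1, 14986)) = Mul(Rational(5743426, 137), Rational(1, 14986)) = Rational(2871713, 1026541)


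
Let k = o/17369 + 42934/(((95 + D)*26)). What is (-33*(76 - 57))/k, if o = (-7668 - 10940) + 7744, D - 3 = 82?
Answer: -25483449420/347438563 ≈ -73.347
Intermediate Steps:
D = 85 (D = 3 + 82 = 85)
o = -10864 (o = -18608 + 7744 = -10864)
k = 347438563/40643460 (k = -10864/17369 + 42934/(((95 + 85)*26)) = -10864*1/17369 + 42934/((180*26)) = -10864/17369 + 42934/4680 = -10864/17369 + 42934*(1/4680) = -10864/17369 + 21467/2340 = 347438563/40643460 ≈ 8.5484)
(-33*(76 - 57))/k = (-33*(76 - 57))/(347438563/40643460) = -33*19*(40643460/347438563) = -627*40643460/347438563 = -25483449420/347438563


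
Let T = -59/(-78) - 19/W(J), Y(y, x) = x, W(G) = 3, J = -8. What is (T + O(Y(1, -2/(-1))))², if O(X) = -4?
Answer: 62001/676 ≈ 91.717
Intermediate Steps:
T = -145/26 (T = -59/(-78) - 19/3 = -59*(-1/78) - 19*⅓ = 59/78 - 19/3 = -145/26 ≈ -5.5769)
(T + O(Y(1, -2/(-1))))² = (-145/26 - 4)² = (-249/26)² = 62001/676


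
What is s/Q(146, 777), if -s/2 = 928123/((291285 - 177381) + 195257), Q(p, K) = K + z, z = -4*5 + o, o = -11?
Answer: -928123/115317053 ≈ -0.0080484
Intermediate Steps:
z = -31 (z = -4*5 - 11 = -20 - 11 = -31)
Q(p, K) = -31 + K (Q(p, K) = K - 31 = -31 + K)
s = -1856246/309161 (s = -1856246/((291285 - 177381) + 195257) = -1856246/(113904 + 195257) = -1856246/309161 ≈ -6.0041)
s/Q(146, 777) = -1856246/(309161*(-31 + 777)) = -1856246/309161/746 = -1856246/309161*1/746 = -928123/115317053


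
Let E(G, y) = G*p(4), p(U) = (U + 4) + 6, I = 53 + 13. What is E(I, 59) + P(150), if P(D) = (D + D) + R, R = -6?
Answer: 1218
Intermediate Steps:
I = 66
P(D) = -6 + 2*D (P(D) = (D + D) - 6 = 2*D - 6 = -6 + 2*D)
p(U) = 10 + U (p(U) = (4 + U) + 6 = 10 + U)
E(G, y) = 14*G (E(G, y) = G*(10 + 4) = G*14 = 14*G)
E(I, 59) + P(150) = 14*66 + (-6 + 2*150) = 924 + (-6 + 300) = 924 + 294 = 1218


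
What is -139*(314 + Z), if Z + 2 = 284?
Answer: -82844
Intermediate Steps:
Z = 282 (Z = -2 + 284 = 282)
-139*(314 + Z) = -139*(314 + 282) = -139*596 = -82844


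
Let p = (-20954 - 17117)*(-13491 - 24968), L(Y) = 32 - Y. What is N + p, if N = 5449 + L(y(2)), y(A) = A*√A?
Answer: 1464178070 - 2*√2 ≈ 1.4642e+9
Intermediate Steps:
y(A) = A^(3/2)
N = 5481 - 2*√2 (N = 5449 + (32 - 2^(3/2)) = 5449 + (32 - 2*√2) = 5481 - 2*√2 ≈ 5478.2)
p = 1464172589 (p = -38071*(-38459) = 1464172589)
N + p = (5481 - 2*√2) + 1464172589 = 1464178070 - 2*√2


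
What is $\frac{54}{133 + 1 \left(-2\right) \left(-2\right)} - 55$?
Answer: $- \frac{7481}{137} \approx -54.606$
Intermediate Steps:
$\frac{54}{133 + 1 \left(-2\right) \left(-2\right)} - 55 = \frac{54}{133 - -4} - 55 = \frac{54}{133 + 4} - 55 = \frac{54}{137} - 55 = - \frac{7481}{137}$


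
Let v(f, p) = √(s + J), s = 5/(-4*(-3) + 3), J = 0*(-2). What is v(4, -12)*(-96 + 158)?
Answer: 62*√3/3 ≈ 35.796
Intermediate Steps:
J = 0
s = ⅓ (s = 5/(12 + 3) = 5/15 = 5*(1/15) = ⅓ ≈ 0.33333)
v(f, p) = √3/3 (v(f, p) = √(⅓ + 0) = √(⅓) = √3/3)
v(4, -12)*(-96 + 158) = (√3/3)*(-96 + 158) = (√3/3)*62 = 62*√3/3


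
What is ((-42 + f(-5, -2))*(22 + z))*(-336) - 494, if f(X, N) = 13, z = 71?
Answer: 905698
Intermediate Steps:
((-42 + f(-5, -2))*(22 + z))*(-336) - 494 = ((-42 + 13)*(22 + 71))*(-336) - 494 = -29*93*(-336) - 494 = -2697*(-336) - 494 = 906192 - 494 = 905698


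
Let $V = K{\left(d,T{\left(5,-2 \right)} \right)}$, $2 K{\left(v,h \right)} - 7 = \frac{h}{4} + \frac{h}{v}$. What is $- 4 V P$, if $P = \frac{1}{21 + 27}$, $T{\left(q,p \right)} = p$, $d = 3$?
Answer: $- \frac{35}{144} \approx -0.24306$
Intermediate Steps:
$K{\left(v,h \right)} = \frac{7}{2} + \frac{h}{8} + \frac{h}{2 v}$ ($K{\left(v,h \right)} = \frac{7}{2} + \frac{\frac{h}{4} + \frac{h}{v}}{2} = \frac{7}{2} + \left(\frac{h}{8} + \frac{h}{2 v}\right) = \frac{7}{2} + \frac{h}{8} + \frac{h}{2 v}$)
$V = \frac{35}{12}$ ($V = \frac{4 \left(-2\right) + 3 \left(28 - 2\right)}{8 \cdot 3} = \frac{1}{8} \cdot \frac{1}{3} \left(-8 + 3 \cdot 26\right) = \frac{1}{8} \cdot \frac{1}{3} \left(-8 + 78\right) = \frac{1}{8} \cdot \frac{1}{3} \cdot 70 = \frac{35}{12} \approx 2.9167$)
$P = \frac{1}{48} \approx 0.020833$
$- 4 V P = \left(-4\right) \frac{35}{12} \cdot \frac{1}{48} = \left(- \frac{35}{3}\right) \frac{1}{48} = - \frac{35}{144}$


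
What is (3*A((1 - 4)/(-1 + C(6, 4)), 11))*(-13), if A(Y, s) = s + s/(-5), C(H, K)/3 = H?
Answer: -1716/5 ≈ -343.20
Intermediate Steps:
C(H, K) = 3*H
A(Y, s) = 4*s/5 (A(Y, s) = s + s*(-⅕) = s - s/5 = 4*s/5)
(3*A((1 - 4)/(-1 + C(6, 4)), 11))*(-13) = (3*((⅘)*11))*(-13) = (3*(44/5))*(-13) = (132/5)*(-13) = -1716/5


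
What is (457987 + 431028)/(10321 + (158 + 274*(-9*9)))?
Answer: -177803/2343 ≈ -75.887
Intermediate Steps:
(457987 + 431028)/(10321 + (158 + 274*(-9*9))) = 889015/(10321 + (158 + 274*(-81))) = 889015/(10321 + (158 - 22194)) = 889015/(10321 - 22036) = 889015/(-11715) = 889015*(-1/11715) = -177803/2343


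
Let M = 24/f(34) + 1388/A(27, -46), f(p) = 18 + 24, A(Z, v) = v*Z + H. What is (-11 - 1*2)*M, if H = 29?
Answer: 63232/8491 ≈ 7.4469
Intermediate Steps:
A(Z, v) = 29 + Z*v (A(Z, v) = v*Z + 29 = Z*v + 29 = 29 + Z*v)
f(p) = 42
M = -4864/8491 (M = 24/42 + 1388/(29 + 27*(-46)) = 24*(1/42) + 1388/(29 - 1242) = 4/7 + 1388/(-1213) = 4/7 + 1388*(-1/1213) = 4/7 - 1388/1213 = -4864/8491 ≈ -0.57284)
(-11 - 1*2)*M = (-11 - 1*2)*(-4864/8491) = (-11 - 2)*(-4864/8491) = -13*(-4864/8491) = 63232/8491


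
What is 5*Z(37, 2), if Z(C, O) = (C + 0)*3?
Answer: 555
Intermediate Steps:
Z(C, O) = 3*C (Z(C, O) = C*3 = 3*C)
5*Z(37, 2) = 5*(3*37) = 5*111 = 555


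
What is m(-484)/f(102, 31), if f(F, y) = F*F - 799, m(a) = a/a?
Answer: 1/9605 ≈ 0.00010411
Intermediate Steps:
m(a) = 1
f(F, y) = -799 + F² (f(F, y) = F² - 799 = -799 + F²)
m(-484)/f(102, 31) = 1/(-799 + 102²) = 1/(-799 + 10404) = 1/9605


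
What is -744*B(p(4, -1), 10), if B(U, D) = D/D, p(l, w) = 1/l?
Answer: -744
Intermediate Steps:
B(U, D) = 1
-744*B(p(4, -1), 10) = -744*1 = -744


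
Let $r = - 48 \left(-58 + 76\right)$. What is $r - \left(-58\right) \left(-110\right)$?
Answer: $-7244$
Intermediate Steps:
$r = -864$ ($r = \left(-48\right) 18 = -864$)
$r - \left(-58\right) \left(-110\right) = -864 - \left(-58\right) \left(-110\right) = -864 - 6380 = -7244$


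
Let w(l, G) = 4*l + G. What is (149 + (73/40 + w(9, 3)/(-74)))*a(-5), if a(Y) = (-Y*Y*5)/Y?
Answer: 1112205/296 ≈ 3757.4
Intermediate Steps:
w(l, G) = G + 4*l
a(Y) = -5*Y (a(Y) = (-Y²*5)/Y = (-5*Y²)/Y = -5*Y)
(149 + (73/40 + w(9, 3)/(-74)))*a(-5) = (149 + (73/40 + (3 + 4*9)/(-74)))*(-5*(-5)) = (149 + (73*(1/40) + (3 + 36)*(-1/74)))*25 = (149 + (73/40 + 39*(-1/74)))*25 = (149 + (73/40 - 39/74))*25 = (149 + 1921/1480)*25 = (222441/1480)*25 = 1112205/296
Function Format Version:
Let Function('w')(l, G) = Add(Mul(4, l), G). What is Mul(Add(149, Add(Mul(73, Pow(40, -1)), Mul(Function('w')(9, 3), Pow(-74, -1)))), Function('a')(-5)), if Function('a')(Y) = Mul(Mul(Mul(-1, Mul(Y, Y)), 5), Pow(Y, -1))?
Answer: Rational(1112205, 296) ≈ 3757.4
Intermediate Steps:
Function('w')(l, G) = Add(G, Mul(4, l))
Function('a')(Y) = Mul(-5, Y) (Function('a')(Y) = Mul(Mul(Mul(-1, Pow(Y, 2)), 5), Pow(Y, -1)) = Mul(Mul(-5, Pow(Y, 2)), Pow(Y, -1)) = Mul(-5, Y))
Mul(Add(149, Add(Mul(73, Pow(40, -1)), Mul(Function('w')(9, 3), Pow(-74, -1)))), Function('a')(-5)) = Mul(Add(149, Add(Mul(73, Pow(40, -1)), Mul(Add(3, Mul(4, 9)), Pow(-74, -1)))), Mul(-5, -5)) = Mul(Add(149, Add(Mul(73, Rational(1, 40)), Mul(Add(3, 36), Rational(-1, 74)))), 25) = Mul(Add(149, Add(Rational(73, 40), Mul(39, Rational(-1, 74)))), 25) = Mul(Add(149, Add(Rational(73, 40), Rational(-39, 74))), 25) = Mul(Add(149, Rational(1921, 1480)), 25) = Mul(Rational(222441, 1480), 25) = Rational(1112205, 296)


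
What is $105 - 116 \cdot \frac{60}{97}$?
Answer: $\frac{3225}{97} \approx 33.247$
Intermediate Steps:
$105 - 116 \cdot \frac{60}{97} = 105 - 116 \cdot 60 \cdot \frac{1}{97} = 105 - \frac{6960}{97} = \frac{3225}{97}$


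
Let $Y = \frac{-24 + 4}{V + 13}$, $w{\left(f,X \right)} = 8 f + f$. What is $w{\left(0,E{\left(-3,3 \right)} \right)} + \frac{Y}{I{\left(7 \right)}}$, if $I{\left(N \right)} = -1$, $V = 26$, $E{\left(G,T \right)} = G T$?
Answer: $\frac{20}{39} \approx 0.51282$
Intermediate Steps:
$w{\left(f,X \right)} = 9 f$
$Y = - \frac{20}{39}$ ($Y = \frac{-24 + 4}{26 + 13} = - \frac{20}{39} \approx -0.51282$)
$w{\left(0,E{\left(-3,3 \right)} \right)} + \frac{Y}{I{\left(7 \right)}} = 9 \cdot 0 + \frac{1}{-1} \left(- \frac{20}{39}\right) = 0 - - \frac{20}{39} = 0 + \frac{20}{39} = \frac{20}{39}$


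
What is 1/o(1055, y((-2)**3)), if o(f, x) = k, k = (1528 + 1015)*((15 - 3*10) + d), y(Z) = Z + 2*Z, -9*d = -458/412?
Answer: -1854/70138483 ≈ -2.6433e-5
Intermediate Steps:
d = 229/1854 (d = -(-458)/(9*412) = -1/9*(-229/206) = 229/1854 ≈ 0.12352)
y(Z) = 3*Z
k = -70138483/1854 (k = (1528 + 1015)*((15 - 3*10) + 229/1854) = 2543*((15 - 30) + 229/1854) = 2543*(-15 + 229/1854) = 2543*(-27581/1854) = -70138483/1854 ≈ -37831.)
o(f, x) = -70138483/1854
1/o(1055, y((-2)**3)) = 1/(-70138483/1854) = -1854/70138483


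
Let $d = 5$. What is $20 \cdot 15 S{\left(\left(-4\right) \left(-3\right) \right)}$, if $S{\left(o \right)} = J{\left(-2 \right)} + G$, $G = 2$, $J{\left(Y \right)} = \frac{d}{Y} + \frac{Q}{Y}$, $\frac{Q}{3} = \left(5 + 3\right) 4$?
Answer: $-14550$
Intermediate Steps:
$Q = 96$ ($Q = 3 \left(5 + 3\right) 4 = 3 \cdot 8 \cdot 4 = 3 \cdot 32 = 96$)
$J{\left(Y \right)} = \frac{101}{Y}$ ($J{\left(Y \right)} = \frac{5}{Y} + \frac{96}{Y} = \frac{101}{Y}$)
$S{\left(o \right)} = - \frac{97}{2}$ ($S{\left(o \right)} = \frac{101}{-2} + 2 = 101 \left(- \frac{1}{2}\right) + 2 = - \frac{101}{2} + 2 = - \frac{97}{2}$)
$20 \cdot 15 S{\left(\left(-4\right) \left(-3\right) \right)} = 20 \cdot 15 \left(- \frac{97}{2}\right) = 300 \left(- \frac{97}{2}\right) = -14550$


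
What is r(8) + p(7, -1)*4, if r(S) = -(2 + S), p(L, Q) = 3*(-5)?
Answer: -70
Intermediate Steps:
p(L, Q) = -15
r(S) = -2 - S
r(8) + p(7, -1)*4 = (-2 - 1*8) - 15*4 = (-2 - 8) - 60 = -10 - 60 = -70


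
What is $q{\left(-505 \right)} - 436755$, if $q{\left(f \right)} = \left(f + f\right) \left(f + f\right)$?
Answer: $583345$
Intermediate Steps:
$q{\left(f \right)} = 4 f^{2}$ ($q{\left(f \right)} = 2 f 2 f = 4 f^{2}$)
$q{\left(-505 \right)} - 436755 = 4 \left(-505\right)^{2} - 436755 = 4 \cdot 255025 - 436755 = 1020100 - 436755 = 583345$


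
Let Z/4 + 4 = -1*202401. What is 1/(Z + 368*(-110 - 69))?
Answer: -1/875492 ≈ -1.1422e-6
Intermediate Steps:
Z = -809620 (Z = -16 + 4*(-1*202401) = -16 + 4*(-202401) = -16 - 809604 = -809620)
1/(Z + 368*(-110 - 69)) = 1/(-809620 + 368*(-110 - 69)) = 1/(-809620 + 368*(-179)) = 1/(-809620 - 65872) = 1/(-875492) = -1/875492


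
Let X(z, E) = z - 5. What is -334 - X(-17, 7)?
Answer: -312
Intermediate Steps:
X(z, E) = -5 + z
-334 - X(-17, 7) = -334 - (-5 - 17) = -334 - 1*(-22) = -334 + 22 = -312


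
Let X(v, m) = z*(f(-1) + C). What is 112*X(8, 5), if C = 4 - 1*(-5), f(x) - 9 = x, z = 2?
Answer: 3808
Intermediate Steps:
f(x) = 9 + x
C = 9 (C = 4 + 5 = 9)
X(v, m) = 34 (X(v, m) = 2*((9 - 1) + 9) = 2*(8 + 9) = 2*17 = 34)
112*X(8, 5) = 112*34 = 3808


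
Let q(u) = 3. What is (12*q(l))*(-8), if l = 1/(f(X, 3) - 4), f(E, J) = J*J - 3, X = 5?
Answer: -288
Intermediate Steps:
f(E, J) = -3 + J² (f(E, J) = J² - 3 = -3 + J²)
l = ½ (l = 1/((-3 + 3²) - 4) = 1/((-3 + 9) - 4) = 1/(6 - 4) = 1/2 = ½ ≈ 0.50000)
(12*q(l))*(-8) = (12*3)*(-8) = 36*(-8) = -288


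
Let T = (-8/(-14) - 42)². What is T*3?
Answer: 252300/49 ≈ 5149.0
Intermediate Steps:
T = 84100/49 (T = (-8*(-1/14) - 42)² = (4/7 - 42)² = (-290/7)² = 84100/49 ≈ 1716.3)
T*3 = (84100/49)*3 = 252300/49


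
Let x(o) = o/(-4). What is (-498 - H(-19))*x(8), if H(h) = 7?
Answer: 1010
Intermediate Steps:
x(o) = -o/4 (x(o) = o*(-1/4) = -o/4)
(-498 - H(-19))*x(8) = (-498 - 1*7)*(-1/4*8) = (-498 - 7)*(-2) = -505*(-2) = 1010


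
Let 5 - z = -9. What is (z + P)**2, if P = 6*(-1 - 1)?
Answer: 4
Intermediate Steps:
z = 14 (z = 5 - 1*(-9) = 5 + 9 = 14)
P = -12 (P = 6*(-2) = -12)
(z + P)**2 = (14 - 12)**2 = 2**2 = 4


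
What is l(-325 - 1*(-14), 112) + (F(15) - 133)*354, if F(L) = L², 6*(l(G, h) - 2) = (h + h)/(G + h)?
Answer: 19444178/597 ≈ 32570.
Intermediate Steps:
l(G, h) = 2 + h/(3*(G + h)) (l(G, h) = 2 + ((h + h)/(G + h))/6 = 2 + ((2*h)/(G + h))/6 = 2 + (2*h/(G + h))/6 = 2 + h/(3*(G + h)))
l(-325 - 1*(-14), 112) + (F(15) - 133)*354 = (2*(-325 - 1*(-14)) + (7/3)*112)/((-325 - 1*(-14)) + 112) + (15² - 133)*354 = (2*(-325 + 14) + 784/3)/((-325 + 14) + 112) + (225 - 133)*354 = (2*(-311) + 784/3)/(-311 + 112) + 92*354 = (-622 + 784/3)/(-199) + 32568 = -1/199*(-1082/3) + 32568 = 1082/597 + 32568 = 19444178/597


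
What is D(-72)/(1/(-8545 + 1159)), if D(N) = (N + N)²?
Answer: -153156096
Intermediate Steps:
D(N) = 4*N² (D(N) = (2*N)² = 4*N²)
D(-72)/(1/(-8545 + 1159)) = (4*(-72)²)/(1/(-8545 + 1159)) = (4*5184)/(1/(-7386)) = 20736/(-1/7386) = 20736*(-7386) = -153156096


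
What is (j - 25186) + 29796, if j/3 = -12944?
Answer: -34222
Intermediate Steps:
j = -38832 (j = 3*(-12944) = -38832)
(j - 25186) + 29796 = (-38832 - 25186) + 29796 = -64018 + 29796 = -34222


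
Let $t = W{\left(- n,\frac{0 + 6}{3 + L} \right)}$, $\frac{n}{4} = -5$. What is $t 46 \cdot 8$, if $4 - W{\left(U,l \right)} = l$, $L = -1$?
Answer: $368$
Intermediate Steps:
$n = -20$ ($n = 4 \left(-5\right) = -20$)
$W{\left(U,l \right)} = 4 - l$
$t = 1$ ($t = 4 - \frac{0 + 6}{3 - 1} = 4 - \frac{6}{2} = 4 - 6 \cdot \frac{1}{2} = 4 - 3 = 1$)
$t 46 \cdot 8 = 1 \cdot 46 \cdot 8 = 46 \cdot 8 = 368$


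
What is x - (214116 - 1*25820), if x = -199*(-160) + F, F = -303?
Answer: -156759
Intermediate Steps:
x = 31537 (x = -199*(-160) - 303 = 31840 - 303 = 31537)
x - (214116 - 1*25820) = 31537 - (214116 - 1*25820) = 31537 - (214116 - 25820) = 31537 - 1*188296 = 31537 - 188296 = -156759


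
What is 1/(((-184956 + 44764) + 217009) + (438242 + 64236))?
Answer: 1/579295 ≈ 1.7262e-6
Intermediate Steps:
1/(((-184956 + 44764) + 217009) + (438242 + 64236)) = 1/((-140192 + 217009) + 502478) = 1/(76817 + 502478) = 1/579295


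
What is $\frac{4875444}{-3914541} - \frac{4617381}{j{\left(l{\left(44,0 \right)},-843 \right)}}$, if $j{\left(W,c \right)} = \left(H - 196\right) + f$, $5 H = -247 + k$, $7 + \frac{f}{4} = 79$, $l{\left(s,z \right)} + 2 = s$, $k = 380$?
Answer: $- \frac{3347315826811}{85974919} \approx -38934.0$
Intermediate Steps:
$l{\left(s,z \right)} = -2 + s$
$f = 288$ ($f = -28 + 4 \cdot 79 = -28 + 316 = 288$)
$H = \frac{133}{5}$ ($H = \frac{-247 + 380}{5} = \frac{1}{5} \cdot 133 = \frac{133}{5} \approx 26.6$)
$j{\left(W,c \right)} = \frac{593}{5}$ ($j{\left(W,c \right)} = \left(\frac{133}{5} - 196\right) + 288 = - \frac{847}{5} + 288 = \frac{593}{5}$)
$\frac{4875444}{-3914541} - \frac{4617381}{j{\left(l{\left(44,0 \right)},-843 \right)}} = \frac{4875444}{-3914541} - \frac{4617381}{\frac{593}{5}} = 4875444 \left(- \frac{1}{3914541}\right) - \frac{23086905}{593} = - \frac{180572}{144983} - \frac{23086905}{593} = - \frac{3347315826811}{85974919}$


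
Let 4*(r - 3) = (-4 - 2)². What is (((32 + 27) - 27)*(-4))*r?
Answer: -1536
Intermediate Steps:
r = 12 (r = 3 + (-4 - 2)²/4 = 3 + (¼)*(-6)² = 3 + (¼)*36 = 3 + 9 = 12)
(((32 + 27) - 27)*(-4))*r = (((32 + 27) - 27)*(-4))*12 = ((59 - 27)*(-4))*12 = (32*(-4))*12 = -128*12 = -1536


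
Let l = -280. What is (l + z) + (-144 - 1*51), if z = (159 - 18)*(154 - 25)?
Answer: 17714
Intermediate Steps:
z = 18189 (z = 141*129 = 18189)
(l + z) + (-144 - 1*51) = (-280 + 18189) + (-144 - 1*51) = 17909 + (-144 - 51) = 17909 - 195 = 17714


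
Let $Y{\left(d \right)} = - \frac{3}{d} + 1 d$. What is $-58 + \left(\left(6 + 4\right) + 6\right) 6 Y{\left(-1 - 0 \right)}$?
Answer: $134$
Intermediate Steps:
$Y{\left(d \right)} = d - \frac{3}{d}$ ($Y{\left(d \right)} = - \frac{3}{d} + d = d - \frac{3}{d}$)
$-58 + \left(\left(6 + 4\right) + 6\right) 6 Y{\left(-1 - 0 \right)} = -58 + \left(\left(6 + 4\right) + 6\right) 6 \left(\left(-1 - 0\right) - \frac{3}{-1 - 0}\right) = -58 + \left(10 + 6\right) 6 \left(\left(-1 + 0\right) - \frac{3}{-1 + 0}\right) = -58 + 16 \cdot 6 \left(-1 - \frac{3}{-1}\right) = -58 + 96 \left(-1 - -3\right) = -58 + 96 \left(-1 + 3\right) = -58 + 96 \cdot 2 = -58 + 192 = 134$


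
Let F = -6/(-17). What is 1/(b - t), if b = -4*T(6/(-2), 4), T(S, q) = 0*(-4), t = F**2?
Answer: -289/36 ≈ -8.0278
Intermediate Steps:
F = 6/17 (F = -6*(-1/17) = 6/17 ≈ 0.35294)
t = 36/289 (t = (6/17)**2 = 36/289 ≈ 0.12457)
T(S, q) = 0
b = 0 (b = -4*0 = 0)
1/(b - t) = 1/(0 - 1*36/289) = 1/(0 - 36/289) = 1/(-36/289) = -289/36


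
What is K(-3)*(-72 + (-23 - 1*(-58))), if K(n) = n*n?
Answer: -333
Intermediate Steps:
K(n) = n²
K(-3)*(-72 + (-23 - 1*(-58))) = (-3)²*(-72 + (-23 - 1*(-58))) = 9*(-72 + (-23 + 58)) = 9*(-72 + 35) = 9*(-37) = -333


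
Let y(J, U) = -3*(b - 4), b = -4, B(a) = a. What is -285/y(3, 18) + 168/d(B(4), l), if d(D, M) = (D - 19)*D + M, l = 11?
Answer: -857/56 ≈ -15.304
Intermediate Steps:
y(J, U) = 24 (y(J, U) = -3*(-4 - 4) = -3*(-8) = 24)
d(D, M) = M + D*(-19 + D) (d(D, M) = (-19 + D)*D + M = D*(-19 + D) + M = M + D*(-19 + D))
-285/y(3, 18) + 168/d(B(4), l) = -285/24 + 168/(11 + 4² - 19*4) = -285*1/24 + 168/(11 + 16 - 76) = -95/8 + 168/(-49) = -95/8 + 168*(-1/49) = -95/8 - 24/7 = -857/56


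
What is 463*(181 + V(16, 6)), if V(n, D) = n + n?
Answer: 98619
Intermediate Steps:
V(n, D) = 2*n
463*(181 + V(16, 6)) = 463*(181 + 2*16) = 463*(181 + 32) = 463*213 = 98619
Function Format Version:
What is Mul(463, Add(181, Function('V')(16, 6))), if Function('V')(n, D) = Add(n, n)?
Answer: 98619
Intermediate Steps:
Function('V')(n, D) = Mul(2, n)
Mul(463, Add(181, Function('V')(16, 6))) = Mul(463, Add(181, Mul(2, 16))) = Mul(463, Add(181, 32)) = Mul(463, 213) = 98619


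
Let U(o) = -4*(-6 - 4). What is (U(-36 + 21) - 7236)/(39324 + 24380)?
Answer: -1799/15926 ≈ -0.11296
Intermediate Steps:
U(o) = 40 (U(o) = -4*(-10) = 40)
(U(-36 + 21) - 7236)/(39324 + 24380) = (40 - 7236)/(39324 + 24380) = -7196/63704 = -7196*1/63704 = -1799/15926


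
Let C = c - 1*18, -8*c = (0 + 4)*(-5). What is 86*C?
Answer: -1333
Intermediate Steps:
c = 5/2 (c = -(0 + 4)*(-5)/8 = -(-5)/2 = -⅛*(-20) = 5/2 ≈ 2.5000)
C = -31/2 (C = 5/2 - 1*18 = 5/2 - 18 = -31/2 ≈ -15.500)
86*C = 86*(-31/2) = -1333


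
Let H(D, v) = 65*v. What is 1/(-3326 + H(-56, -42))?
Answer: -1/6056 ≈ -0.00016513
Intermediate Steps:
1/(-3326 + H(-56, -42)) = 1/(-3326 + 65*(-42)) = 1/(-3326 - 2730) = 1/(-6056) = -1/6056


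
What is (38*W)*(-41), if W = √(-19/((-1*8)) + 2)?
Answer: -779*√70/2 ≈ -3258.8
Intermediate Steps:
W = √70/4 (W = √(-19/(-8) + 2) = √(-19*(-⅛) + 2) = √(19/8 + 2) = √(35/8) = √70/4 ≈ 2.0917)
(38*W)*(-41) = (38*(√70/4))*(-41) = (19*√70/2)*(-41) = -779*√70/2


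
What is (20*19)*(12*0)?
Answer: 0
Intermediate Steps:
(20*19)*(12*0) = 380*0 = 0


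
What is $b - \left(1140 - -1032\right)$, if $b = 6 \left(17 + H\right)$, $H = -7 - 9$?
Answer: $-2166$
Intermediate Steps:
$H = -16$
$b = 6$ ($b = 6 \left(17 - 16\right) = 6 \cdot 1 = 6$)
$b - \left(1140 - -1032\right) = 6 - \left(1140 - -1032\right) = 6 - \left(1140 + 1032\right) = 6 - 2172 = -2166$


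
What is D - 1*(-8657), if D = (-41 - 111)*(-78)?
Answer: 20513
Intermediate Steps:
D = 11856 (D = -152*(-78) = 11856)
D - 1*(-8657) = 11856 - 1*(-8657) = 11856 + 8657 = 20513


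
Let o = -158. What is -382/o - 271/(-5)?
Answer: 22364/395 ≈ 56.618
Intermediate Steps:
-382/o - 271/(-5) = -382/(-158) - 271/(-5) = -382*(-1/158) - 271*(-⅕) = 191/79 + 271/5 = 22364/395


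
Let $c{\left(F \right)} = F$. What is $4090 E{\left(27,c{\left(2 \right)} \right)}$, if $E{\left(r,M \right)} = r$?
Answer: $110430$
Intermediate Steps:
$4090 E{\left(27,c{\left(2 \right)} \right)} = 4090 \cdot 27 = 110430$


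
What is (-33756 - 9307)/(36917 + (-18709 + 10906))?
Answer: -43063/29114 ≈ -1.4791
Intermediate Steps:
(-33756 - 9307)/(36917 + (-18709 + 10906)) = -43063/(36917 - 7803) = -43063/29114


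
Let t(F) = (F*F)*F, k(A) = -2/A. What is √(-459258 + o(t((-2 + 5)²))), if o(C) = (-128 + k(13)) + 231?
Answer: I*√77597221/13 ≈ 677.61*I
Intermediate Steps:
t(F) = F³ (t(F) = F²*F = F³)
o(C) = 1337/13 (o(C) = (-128 - 2/13) + 231 = -1666/13 + 231 = 1337/13)
√(-459258 + o(t((-2 + 5)²))) = √(-459258 + 1337/13) = √(-5969017/13) = I*√77597221/13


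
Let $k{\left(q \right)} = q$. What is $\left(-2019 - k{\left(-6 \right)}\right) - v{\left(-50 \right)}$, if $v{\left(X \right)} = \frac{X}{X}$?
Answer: $-2014$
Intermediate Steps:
$v{\left(X \right)} = 1$
$\left(-2019 - k{\left(-6 \right)}\right) - v{\left(-50 \right)} = \left(-2019 - -6\right) - 1 = \left(-2019 + 6\right) - 1 = -2013 - 1 = -2014$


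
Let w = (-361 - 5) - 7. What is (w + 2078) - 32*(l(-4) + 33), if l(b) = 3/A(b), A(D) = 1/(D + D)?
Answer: 1417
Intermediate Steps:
w = -373 (w = -366 - 7 = -373)
A(D) = 1/(2*D)
l(b) = 6*b (l(b) = 3/((1/(2*b))) = 3*(2*b) = 6*b)
(w + 2078) - 32*(l(-4) + 33) = (-373 + 2078) - 32*(6*(-4) + 33) = 1705 - 32*(-24 + 33) = 1705 - 32*9 = 1705 - 288 = 1417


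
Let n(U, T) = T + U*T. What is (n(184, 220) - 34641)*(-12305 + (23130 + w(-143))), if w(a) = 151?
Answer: 66503584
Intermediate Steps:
n(U, T) = T + T*U
(n(184, 220) - 34641)*(-12305 + (23130 + w(-143))) = (220*(1 + 184) - 34641)*(-12305 + (23130 + 151)) = (220*185 - 34641)*(-12305 + 23281) = (40700 - 34641)*10976 = 6059*10976 = 66503584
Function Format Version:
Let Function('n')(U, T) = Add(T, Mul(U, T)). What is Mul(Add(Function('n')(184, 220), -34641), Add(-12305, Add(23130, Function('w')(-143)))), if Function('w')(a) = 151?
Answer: 66503584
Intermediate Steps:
Function('n')(U, T) = Add(T, Mul(T, U))
Mul(Add(Function('n')(184, 220), -34641), Add(-12305, Add(23130, Function('w')(-143)))) = Mul(Add(Mul(220, Add(1, 184)), -34641), Add(-12305, Add(23130, 151))) = Mul(Add(Mul(220, 185), -34641), Add(-12305, 23281)) = Mul(Add(40700, -34641), 10976) = Mul(6059, 10976) = 66503584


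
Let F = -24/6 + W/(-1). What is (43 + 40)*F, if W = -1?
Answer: -249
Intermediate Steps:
F = -3 (F = -24/6 - 1/(-1) = -24*1/6 - 1*(-1) = -4 + 1 = -3)
(43 + 40)*F = (43 + 40)*(-3) = 83*(-3) = -249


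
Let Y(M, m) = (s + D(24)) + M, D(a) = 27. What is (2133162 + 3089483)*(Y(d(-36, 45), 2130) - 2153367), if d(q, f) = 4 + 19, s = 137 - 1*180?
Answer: -11246234837200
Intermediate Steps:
s = -43 (s = 137 - 180 = -43)
d(q, f) = 23
Y(M, m) = -16 + M (Y(M, m) = (-43 + 27) + M = -16 + M)
(2133162 + 3089483)*(Y(d(-36, 45), 2130) - 2153367) = (2133162 + 3089483)*((-16 + 23) - 2153367) = 5222645*(7 - 2153367) = 5222645*(-2153360) = -11246234837200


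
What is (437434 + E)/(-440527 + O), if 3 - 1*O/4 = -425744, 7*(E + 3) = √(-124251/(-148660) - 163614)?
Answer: 437431/1262461 + I*√903954371536185/656871082910 ≈ 0.34649 + 4.5771e-5*I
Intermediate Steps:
E = -3 + I*√903954371536185/520310 (E = -3 + √(-124251/(-148660) - 163614)/7 = -3 + √(-124251*(-1/148660) - 163614)/7 = -3 + √(124251/148660 - 163614)/7 = -3 + √(-24322732989/148660)/7 = -3 + (I*√903954371536185/74330)/7 = -3 + I*√903954371536185/520310 ≈ -3.0 + 57.784*I)
O = 1702988 (O = 12 - 4*(-425744) = 12 + 1702976 = 1702988)
(437434 + E)/(-440527 + O) = (437434 + (-3 + I*√903954371536185/520310))/(-440527 + 1702988) = (437431 + I*√903954371536185/520310)/1262461 = (437431 + I*√903954371536185/520310)*(1/1262461) = 437431/1262461 + I*√903954371536185/656871082910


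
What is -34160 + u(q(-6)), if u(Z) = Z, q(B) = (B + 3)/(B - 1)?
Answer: -239117/7 ≈ -34160.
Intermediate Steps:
q(B) = (3 + B)/(-1 + B)
-34160 + u(q(-6)) = -34160 + (3 - 6)/(-1 - 6) = -34160 - 3/(-7) = -34160 - 1/7*(-3) = -34160 + 3/7 = -239117/7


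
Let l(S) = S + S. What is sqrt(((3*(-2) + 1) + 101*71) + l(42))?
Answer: 5*sqrt(290) ≈ 85.147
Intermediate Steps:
l(S) = 2*S
sqrt(((3*(-2) + 1) + 101*71) + l(42)) = sqrt(((3*(-2) + 1) + 101*71) + 2*42) = sqrt(((-6 + 1) + 7171) + 84) = sqrt((-5 + 7171) + 84) = sqrt(7166 + 84) = sqrt(7250) = 5*sqrt(290)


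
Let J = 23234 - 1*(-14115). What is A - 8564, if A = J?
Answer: 28785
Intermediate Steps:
J = 37349 (J = 23234 + 14115 = 37349)
A = 37349
A - 8564 = 37349 - 8564 = 28785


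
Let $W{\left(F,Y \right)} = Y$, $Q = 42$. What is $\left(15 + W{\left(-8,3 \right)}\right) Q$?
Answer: $756$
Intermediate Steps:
$\left(15 + W{\left(-8,3 \right)}\right) Q = \left(15 + 3\right) 42 = 18 \cdot 42 = 756$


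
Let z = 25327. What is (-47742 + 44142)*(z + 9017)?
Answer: -123638400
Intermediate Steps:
(-47742 + 44142)*(z + 9017) = (-47742 + 44142)*(25327 + 9017) = -3600*34344 = -123638400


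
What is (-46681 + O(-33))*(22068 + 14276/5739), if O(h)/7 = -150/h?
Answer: -21665245426816/21043 ≈ -1.0296e+9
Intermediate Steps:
O(h) = -1050/h (O(h) = 7*(-150/h) = -1050/h)
(-46681 + O(-33))*(22068 + 14276/5739) = (-46681 - 1050/(-33))*(22068 + 14276/5739) = (-46681 - 1050*(-1/33))*(22068 + 14276*(1/5739)) = (-46681 + 350/11)*(22068 + 14276/5739) = -513141/11*126662528/5739 = -21665245426816/21043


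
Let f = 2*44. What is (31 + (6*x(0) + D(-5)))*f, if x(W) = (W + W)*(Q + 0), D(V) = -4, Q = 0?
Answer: 2376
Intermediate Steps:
f = 88
x(W) = 0 (x(W) = (W + W)*(0 + 0) = (2*W)*0 = 0)
(31 + (6*x(0) + D(-5)))*f = (31 + (6*0 - 4))*88 = (31 + (0 - 4))*88 = (31 - 4)*88 = 27*88 = 2376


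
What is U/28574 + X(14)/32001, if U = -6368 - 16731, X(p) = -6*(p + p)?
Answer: -247997177/304798858 ≈ -0.81364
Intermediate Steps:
X(p) = -12*p
U = -23099
U/28574 + X(14)/32001 = -23099/28574 - 12*14/32001 = -23099*1/28574 - 168*1/32001 = -23099/28574 - 56/10667 = -247997177/304798858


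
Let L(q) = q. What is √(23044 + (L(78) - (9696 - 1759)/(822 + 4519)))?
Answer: √13460046485/763 ≈ 152.05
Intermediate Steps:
√(23044 + (L(78) - (9696 - 1759)/(822 + 4519))) = √(23044 + (78 - (9696 - 1759)/(822 + 4519))) = √(23044 + (78 - 7937/5341)) = √(23044 + 408661/5341) = √(123486665/5341) = √13460046485/763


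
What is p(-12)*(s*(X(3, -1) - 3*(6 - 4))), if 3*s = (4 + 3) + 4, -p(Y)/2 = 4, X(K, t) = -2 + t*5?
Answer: 1144/3 ≈ 381.33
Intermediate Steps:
X(K, t) = -2 + 5*t
p(Y) = -8 (p(Y) = -2*4 = -8)
s = 11/3 (s = ((4 + 3) + 4)/3 = (7 + 4)/3 = (1/3)*11 = 11/3 ≈ 3.6667)
p(-12)*(s*(X(3, -1) - 3*(6 - 4))) = -88*((-2 + 5*(-1)) - 3*(6 - 4))/3 = -88*((-2 - 5) - 3*2)/3 = -88*(-7 - 6)/3 = -88*(-13)/3 = -8*(-143/3) = 1144/3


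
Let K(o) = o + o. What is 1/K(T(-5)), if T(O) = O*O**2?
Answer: -1/250 ≈ -0.0040000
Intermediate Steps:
T(O) = O**3
K(o) = 2*o
1/K(T(-5)) = 1/(2*(-5)**3) = 1/(2*(-125)) = 1/(-250) = -1/250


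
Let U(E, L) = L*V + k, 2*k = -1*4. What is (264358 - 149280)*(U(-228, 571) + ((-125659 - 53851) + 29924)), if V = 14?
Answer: -16294354332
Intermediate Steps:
k = -2 (k = (-1*4)/2 = (½)*(-4) = -2)
U(E, L) = -2 + 14*L (U(E, L) = L*14 - 2 = 14*L - 2 = -2 + 14*L)
(264358 - 149280)*(U(-228, 571) + ((-125659 - 53851) + 29924)) = (264358 - 149280)*((-2 + 14*571) + ((-125659 - 53851) + 29924)) = 115078*((-2 + 7994) + (-179510 + 29924)) = 115078*(7992 - 149586) = 115078*(-141594) = -16294354332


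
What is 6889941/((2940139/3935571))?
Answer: 27115851991311/2940139 ≈ 9.2226e+6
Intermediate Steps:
6889941/((2940139/3935571)) = 6889941/((2940139*(1/3935571))) = 6889941/(2940139/3935571) = 6889941*(3935571/2940139) = 27115851991311/2940139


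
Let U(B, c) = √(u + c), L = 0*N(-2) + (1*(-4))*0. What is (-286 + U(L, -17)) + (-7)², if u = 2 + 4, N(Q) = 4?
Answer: -237 + I*√11 ≈ -237.0 + 3.3166*I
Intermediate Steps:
u = 6
L = 0 (L = 0*4 + (1*(-4))*0 = 0 - 4*0 = 0 + 0 = 0)
U(B, c) = √(6 + c)
(-286 + U(L, -17)) + (-7)² = (-286 + √(6 - 17)) + (-7)² = (-286 + √(-11)) + 49 = (-286 + I*√11) + 49 = -237 + I*√11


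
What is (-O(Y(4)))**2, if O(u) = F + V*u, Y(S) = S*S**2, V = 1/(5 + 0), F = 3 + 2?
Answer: 7921/25 ≈ 316.84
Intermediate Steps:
F = 5
V = 1/5 ≈ 0.20000
Y(S) = S**3
O(u) = 5 + u/5
(-O(Y(4)))**2 = (-(5 + (1/5)*4**3))**2 = (-(5 + (1/5)*64))**2 = (-(5 + 64/5))**2 = (-1*89/5)**2 = (-89/5)**2 = 7921/25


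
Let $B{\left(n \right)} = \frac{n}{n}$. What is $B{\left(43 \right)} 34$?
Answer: $34$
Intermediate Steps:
$B{\left(n \right)} = 1$
$B{\left(43 \right)} 34 = 1 \cdot 34 = 34$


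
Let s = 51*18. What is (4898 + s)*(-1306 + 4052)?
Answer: 15970736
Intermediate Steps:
s = 918
(4898 + s)*(-1306 + 4052) = (4898 + 918)*(-1306 + 4052) = 5816*2746 = 15970736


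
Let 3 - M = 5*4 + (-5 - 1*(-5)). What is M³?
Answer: -4913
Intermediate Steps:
M = -17 (M = 3 - (5*4 + (-5 - 1*(-5))) = 3 - (20 + (-5 + 5)) = 3 - (20 + 0) = 3 - 1*20 = 3 - 20 = -17)
M³ = (-17)³ = -4913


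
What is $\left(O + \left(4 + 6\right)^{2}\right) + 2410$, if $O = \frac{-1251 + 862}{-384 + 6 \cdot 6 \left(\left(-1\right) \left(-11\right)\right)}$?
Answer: $\frac{29731}{12} \approx 2477.6$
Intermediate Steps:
$O = - \frac{389}{12}$ ($O = - \frac{389}{-384 + 36 \cdot 11} = - \frac{389}{-384 + 396} = - \frac{389}{12} \approx -32.417$)
$\left(O + \left(4 + 6\right)^{2}\right) + 2410 = \left(- \frac{389}{12} + \left(4 + 6\right)^{2}\right) + 2410 = \left(- \frac{389}{12} + 10^{2}\right) + 2410 = \left(- \frac{389}{12} + 100\right) + 2410 = \frac{811}{12} + 2410 = \frac{29731}{12}$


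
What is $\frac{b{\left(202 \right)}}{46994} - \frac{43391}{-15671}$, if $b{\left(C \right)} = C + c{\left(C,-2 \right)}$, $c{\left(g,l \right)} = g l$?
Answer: $\frac{1017975556}{368221487} \approx 2.7646$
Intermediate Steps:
$b{\left(C \right)} = - C$ ($b{\left(C \right)} = C + C \left(-2\right) = C - 2 C = - C$)
$\frac{b{\left(202 \right)}}{46994} - \frac{43391}{-15671} = \frac{\left(-1\right) 202}{46994} - \frac{43391}{-15671} = \left(-202\right) \frac{1}{46994} - - \frac{43391}{15671} = - \frac{101}{23497} + \frac{43391}{15671} = \frac{1017975556}{368221487}$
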